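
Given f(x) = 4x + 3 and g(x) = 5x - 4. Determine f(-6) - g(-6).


13


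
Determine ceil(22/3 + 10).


22/3 = 7.3333
7.3333 + 10 = 17.3333
ceil(17.3333) = 18

18


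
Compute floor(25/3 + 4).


25/3 = 8.3333
8.3333 + 4 = 12.3333
floor(12.3333) = 12

12


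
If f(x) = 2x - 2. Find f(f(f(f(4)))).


f(4) = 6
f(6) = 10
f(10) = 18
f(18) = 34

34


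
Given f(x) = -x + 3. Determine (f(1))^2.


f(1) = 2
(2)^2 = 4

4


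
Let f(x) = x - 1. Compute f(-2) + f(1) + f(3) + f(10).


f(-2) = -3
f(1) = 0
f(3) = 2
f(10) = 9
Sum = 8

8


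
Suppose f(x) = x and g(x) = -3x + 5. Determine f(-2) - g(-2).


f(-2) = -2
g(-2) = 11
Difference = -13

-13


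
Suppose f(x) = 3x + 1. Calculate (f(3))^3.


1000


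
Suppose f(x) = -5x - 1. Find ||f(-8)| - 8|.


f(-8) = 39
|39| = 39
|39 - 8| = 31

31


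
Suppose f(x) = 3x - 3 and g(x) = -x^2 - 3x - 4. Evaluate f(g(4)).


g(4) = -32
f(-32) = -99

-99


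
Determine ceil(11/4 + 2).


5


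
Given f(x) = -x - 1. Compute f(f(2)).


2


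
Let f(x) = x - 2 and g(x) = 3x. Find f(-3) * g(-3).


f(-3) = -5
g(-3) = -9
Product = 45

45


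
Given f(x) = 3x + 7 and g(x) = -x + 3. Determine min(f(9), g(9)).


f(9) = 34
g(9) = -6
min = -6

-6


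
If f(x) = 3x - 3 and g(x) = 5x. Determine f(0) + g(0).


-3


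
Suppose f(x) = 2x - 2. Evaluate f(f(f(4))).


f(4) = 6
f(6) = 10
f(10) = 18

18


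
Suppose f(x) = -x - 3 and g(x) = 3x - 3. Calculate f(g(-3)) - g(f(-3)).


f(g(-3)) = 9
g(f(-3)) = -3
Difference = 12

12


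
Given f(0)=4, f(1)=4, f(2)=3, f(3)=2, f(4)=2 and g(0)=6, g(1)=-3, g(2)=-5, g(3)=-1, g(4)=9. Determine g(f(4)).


f(4) = 2
g(2) = -5

-5


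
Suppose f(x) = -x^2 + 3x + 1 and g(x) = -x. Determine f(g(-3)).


g(-3) = 3
f(3) = (-1)*(3)^2 + 3*(3) + 1 = 1

1


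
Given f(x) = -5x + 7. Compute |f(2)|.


f(2) = -3
|-3| = 3

3


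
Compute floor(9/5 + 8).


9/5 = 1.8
1.8 + 8 = 9.8
floor(9.8) = 9

9


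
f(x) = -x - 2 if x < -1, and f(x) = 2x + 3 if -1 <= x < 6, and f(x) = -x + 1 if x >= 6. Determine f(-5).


-5 satisfies x < -1
f(-5) = 3

3


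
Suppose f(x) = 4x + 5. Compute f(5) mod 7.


4


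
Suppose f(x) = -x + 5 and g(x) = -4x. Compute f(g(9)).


g(9) = -36
f(-36) = 41

41


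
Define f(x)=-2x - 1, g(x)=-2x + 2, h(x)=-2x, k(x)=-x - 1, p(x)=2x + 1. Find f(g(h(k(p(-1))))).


p(-1) = -1
k(-1) = 0
h(0) = 0
g(0) = 2
f(2) = -5

-5


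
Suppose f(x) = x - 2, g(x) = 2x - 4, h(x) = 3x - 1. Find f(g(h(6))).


h(6) = 17
g(17) = 30
f(30) = 28

28


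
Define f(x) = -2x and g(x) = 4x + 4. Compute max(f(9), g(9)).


f(9) = -18
g(9) = 40
max = 40

40


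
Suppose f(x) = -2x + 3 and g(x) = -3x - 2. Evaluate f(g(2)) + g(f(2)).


f(g(2)) = 19
g(f(2)) = 1
Sum = 20

20


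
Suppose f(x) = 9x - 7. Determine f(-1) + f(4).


f(-1) = -16
f(4) = 29
Sum = 13

13


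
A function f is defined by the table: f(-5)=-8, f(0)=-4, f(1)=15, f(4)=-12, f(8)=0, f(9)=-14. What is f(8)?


Reading from the table at x = 8

0


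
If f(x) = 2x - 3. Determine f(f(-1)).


f(-1) = -5
f(-5) = -13

-13


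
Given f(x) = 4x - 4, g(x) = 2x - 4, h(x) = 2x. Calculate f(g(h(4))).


h(4) = 8
g(8) = 12
f(12) = 44

44


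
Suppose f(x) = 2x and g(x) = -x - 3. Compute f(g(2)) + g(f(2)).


f(g(2)) = -10
g(f(2)) = -7
Sum = -17

-17


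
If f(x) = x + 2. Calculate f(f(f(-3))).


f(-3) = -1
f(-1) = 1
f(1) = 3

3


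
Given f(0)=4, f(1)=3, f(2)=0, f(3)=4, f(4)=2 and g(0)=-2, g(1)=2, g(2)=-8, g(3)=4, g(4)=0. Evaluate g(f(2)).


f(2) = 0
g(0) = -2

-2


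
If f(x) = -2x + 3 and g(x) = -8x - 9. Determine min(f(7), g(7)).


f(7) = -11
g(7) = -65
min = -65

-65


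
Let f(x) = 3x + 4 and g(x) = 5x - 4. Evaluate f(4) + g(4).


f(4) = 16
g(4) = 16
Sum = 32

32


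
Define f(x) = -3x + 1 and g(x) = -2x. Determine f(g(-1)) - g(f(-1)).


3


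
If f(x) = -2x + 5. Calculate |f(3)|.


1


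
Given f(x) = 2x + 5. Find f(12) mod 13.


3


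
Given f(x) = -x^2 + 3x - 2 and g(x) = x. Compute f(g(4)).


g(4) = 4
f(4) = (-1)*(4)^2 + 3*(4) - 2 = -6

-6


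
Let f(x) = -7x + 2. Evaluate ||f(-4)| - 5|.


f(-4) = 30
|30| = 30
|30 - 5| = 25

25


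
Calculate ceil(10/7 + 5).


7


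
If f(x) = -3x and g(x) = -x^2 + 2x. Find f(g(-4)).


g(-4) = -24
f(-24) = 72

72


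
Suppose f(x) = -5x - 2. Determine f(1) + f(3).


f(1) = -7
f(3) = -17
Sum = -24

-24


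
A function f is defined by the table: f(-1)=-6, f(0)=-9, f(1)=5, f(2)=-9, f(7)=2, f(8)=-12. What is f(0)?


Reading from the table at x = 0

-9


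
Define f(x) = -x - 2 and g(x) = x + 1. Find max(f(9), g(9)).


f(9) = -11
g(9) = 10
max = 10

10


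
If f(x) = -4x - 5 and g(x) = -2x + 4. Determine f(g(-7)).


g(-7) = 18
f(18) = -77

-77


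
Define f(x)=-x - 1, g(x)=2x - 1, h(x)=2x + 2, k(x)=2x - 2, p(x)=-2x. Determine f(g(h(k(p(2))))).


p(2) = -4
k(-4) = -10
h(-10) = -18
g(-18) = -37
f(-37) = 36

36


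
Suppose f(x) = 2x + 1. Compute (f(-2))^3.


f(-2) = -3
(-3)^3 = -27

-27


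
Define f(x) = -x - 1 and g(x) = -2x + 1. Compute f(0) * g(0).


f(0) = -1
g(0) = 1
Product = -1

-1


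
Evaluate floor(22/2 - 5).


22/2 = 11
11 - 5 = 6
floor(6) = 6

6


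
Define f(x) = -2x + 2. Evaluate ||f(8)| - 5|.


f(8) = -14
|-14| = 14
|14 - 5| = 9

9


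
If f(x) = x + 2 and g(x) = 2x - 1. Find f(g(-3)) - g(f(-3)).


-2


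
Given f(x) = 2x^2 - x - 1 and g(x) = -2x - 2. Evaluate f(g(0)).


g(0) = -2
f(-2) = 2*(-2)^2 - 1*(-2) - 1 = 9

9


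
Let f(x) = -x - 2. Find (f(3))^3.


f(3) = -5
(-5)^3 = -125

-125


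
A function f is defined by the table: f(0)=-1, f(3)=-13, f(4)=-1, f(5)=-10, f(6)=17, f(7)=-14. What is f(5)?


Reading from the table at x = 5

-10


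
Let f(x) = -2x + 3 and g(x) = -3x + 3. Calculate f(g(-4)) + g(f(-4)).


-57


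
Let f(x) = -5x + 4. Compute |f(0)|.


f(0) = 4
|4| = 4

4


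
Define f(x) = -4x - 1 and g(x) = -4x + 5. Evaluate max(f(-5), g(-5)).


f(-5) = 19
g(-5) = 25
max = 25

25


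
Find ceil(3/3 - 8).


3/3 = 1
1 - 8 = -7
ceil(-7) = -7

-7


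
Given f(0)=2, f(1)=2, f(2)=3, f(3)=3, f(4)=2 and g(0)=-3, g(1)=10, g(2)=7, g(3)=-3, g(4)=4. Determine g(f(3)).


-3


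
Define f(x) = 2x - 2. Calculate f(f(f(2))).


2


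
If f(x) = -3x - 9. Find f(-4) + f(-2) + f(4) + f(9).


f(-4) = 3
f(-2) = -3
f(4) = -21
f(9) = -36
Sum = -57

-57


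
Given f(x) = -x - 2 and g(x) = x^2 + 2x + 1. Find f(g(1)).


g(1) = 4
f(4) = -6

-6


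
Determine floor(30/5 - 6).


30/5 = 6
6 - 6 = 0
floor(0) = 0

0


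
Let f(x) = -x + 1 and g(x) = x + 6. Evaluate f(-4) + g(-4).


7


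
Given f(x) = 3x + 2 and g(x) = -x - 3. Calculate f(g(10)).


g(10) = -13
f(-13) = -37

-37


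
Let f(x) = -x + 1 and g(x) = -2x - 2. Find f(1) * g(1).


f(1) = 0
g(1) = -4
Product = 0

0


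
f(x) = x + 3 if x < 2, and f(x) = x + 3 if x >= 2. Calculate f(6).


9


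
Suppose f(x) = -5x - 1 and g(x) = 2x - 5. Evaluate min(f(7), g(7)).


f(7) = -36
g(7) = 9
min = -36

-36


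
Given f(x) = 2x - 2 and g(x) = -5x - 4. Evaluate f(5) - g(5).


37


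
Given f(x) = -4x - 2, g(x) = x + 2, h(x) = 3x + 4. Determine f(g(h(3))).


h(3) = 13
g(13) = 15
f(15) = -62

-62


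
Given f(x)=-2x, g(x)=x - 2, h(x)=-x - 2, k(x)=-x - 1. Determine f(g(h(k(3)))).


k(3) = -4
h(-4) = 2
g(2) = 0
f(0) = 0

0


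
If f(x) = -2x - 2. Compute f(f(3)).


14


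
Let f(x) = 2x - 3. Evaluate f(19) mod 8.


f(19) = 35
35 mod 8 = 3

3


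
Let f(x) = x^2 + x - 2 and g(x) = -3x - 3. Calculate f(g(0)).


g(0) = -3
f(-3) = 1*(-3)^2 + 1*(-3) - 2 = 4

4


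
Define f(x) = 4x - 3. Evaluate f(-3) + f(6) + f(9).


f(-3) = -15
f(6) = 21
f(9) = 33
Sum = 39

39


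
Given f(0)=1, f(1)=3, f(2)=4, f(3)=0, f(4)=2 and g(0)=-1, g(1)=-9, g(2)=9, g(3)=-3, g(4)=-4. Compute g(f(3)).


f(3) = 0
g(0) = -1

-1


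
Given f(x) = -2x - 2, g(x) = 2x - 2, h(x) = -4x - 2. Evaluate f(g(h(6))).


h(6) = -26
g(-26) = -54
f(-54) = 106

106


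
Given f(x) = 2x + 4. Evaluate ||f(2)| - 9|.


f(2) = 8
|8| = 8
|8 - 9| = 1

1


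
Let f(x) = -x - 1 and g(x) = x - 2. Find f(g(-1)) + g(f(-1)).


f(g(-1)) = 2
g(f(-1)) = -2
Sum = 0

0


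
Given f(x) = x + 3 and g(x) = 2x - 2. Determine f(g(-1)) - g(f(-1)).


f(g(-1)) = -1
g(f(-1)) = 2
Difference = -3

-3


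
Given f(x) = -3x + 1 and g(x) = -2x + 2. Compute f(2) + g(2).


f(2) = -5
g(2) = -2
Sum = -7

-7


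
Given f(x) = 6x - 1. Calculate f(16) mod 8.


f(16) = 95
95 mod 8 = 7

7


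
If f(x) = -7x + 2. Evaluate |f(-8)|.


f(-8) = 58
|58| = 58

58


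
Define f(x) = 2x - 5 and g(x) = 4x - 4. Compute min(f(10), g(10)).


f(10) = 15
g(10) = 36
min = 15

15


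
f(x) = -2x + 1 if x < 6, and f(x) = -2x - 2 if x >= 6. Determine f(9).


9 satisfies x >= 6
f(9) = -20

-20


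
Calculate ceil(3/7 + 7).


8


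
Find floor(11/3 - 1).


2


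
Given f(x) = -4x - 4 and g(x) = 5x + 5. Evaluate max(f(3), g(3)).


f(3) = -16
g(3) = 20
max = 20

20


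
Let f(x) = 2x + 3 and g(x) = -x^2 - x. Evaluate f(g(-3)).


g(-3) = -6
f(-6) = -9

-9


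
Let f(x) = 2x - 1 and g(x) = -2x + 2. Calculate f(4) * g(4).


f(4) = 7
g(4) = -6
Product = -42

-42


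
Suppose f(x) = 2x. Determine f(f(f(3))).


f(3) = 6
f(6) = 12
f(12) = 24

24


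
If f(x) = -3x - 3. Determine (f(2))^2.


f(2) = -9
(-9)^2 = 81

81


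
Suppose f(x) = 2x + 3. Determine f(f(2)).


f(2) = 7
f(7) = 17

17


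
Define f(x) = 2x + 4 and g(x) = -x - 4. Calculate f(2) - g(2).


f(2) = 8
g(2) = -6
Difference = 14

14


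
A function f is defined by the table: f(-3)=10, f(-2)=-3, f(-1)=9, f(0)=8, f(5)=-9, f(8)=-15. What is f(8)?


Reading from the table at x = 8

-15


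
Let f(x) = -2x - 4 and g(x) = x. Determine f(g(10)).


g(10) = 10
f(10) = -24

-24


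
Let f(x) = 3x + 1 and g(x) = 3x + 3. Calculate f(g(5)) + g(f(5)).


f(g(5)) = 55
g(f(5)) = 51
Sum = 106

106


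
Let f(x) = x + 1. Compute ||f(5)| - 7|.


f(5) = 6
|6| = 6
|6 - 7| = 1

1


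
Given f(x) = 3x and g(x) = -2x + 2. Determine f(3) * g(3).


-36


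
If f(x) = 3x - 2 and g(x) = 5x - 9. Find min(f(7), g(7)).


19


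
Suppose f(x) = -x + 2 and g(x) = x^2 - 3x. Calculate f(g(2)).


g(2) = -2
f(-2) = 4

4


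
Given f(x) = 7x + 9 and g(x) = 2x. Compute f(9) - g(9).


f(9) = 72
g(9) = 18
Difference = 54

54


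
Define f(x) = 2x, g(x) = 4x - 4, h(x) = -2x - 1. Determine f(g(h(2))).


h(2) = -5
g(-5) = -24
f(-24) = -48

-48


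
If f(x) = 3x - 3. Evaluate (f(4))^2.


f(4) = 9
(9)^2 = 81

81


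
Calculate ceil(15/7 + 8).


11


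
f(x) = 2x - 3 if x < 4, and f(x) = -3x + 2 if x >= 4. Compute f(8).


-22


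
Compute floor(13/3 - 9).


13/3 = 4.3333
4.3333 - 9 = -4.6667
floor(-4.6667) = -5

-5


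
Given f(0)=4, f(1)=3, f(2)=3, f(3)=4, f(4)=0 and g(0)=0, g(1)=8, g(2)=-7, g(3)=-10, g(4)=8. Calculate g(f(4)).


f(4) = 0
g(0) = 0

0


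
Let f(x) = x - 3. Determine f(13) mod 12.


10


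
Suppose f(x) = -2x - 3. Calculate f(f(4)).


f(4) = -11
f(-11) = 19

19


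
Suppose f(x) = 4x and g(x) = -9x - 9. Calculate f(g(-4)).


g(-4) = 27
f(27) = 108

108


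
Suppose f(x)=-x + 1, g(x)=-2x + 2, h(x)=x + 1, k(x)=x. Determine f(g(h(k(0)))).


1


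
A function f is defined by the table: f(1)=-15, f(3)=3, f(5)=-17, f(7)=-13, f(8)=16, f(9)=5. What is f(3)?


Reading from the table at x = 3

3


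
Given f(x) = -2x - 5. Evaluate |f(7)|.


f(7) = -19
|-19| = 19

19


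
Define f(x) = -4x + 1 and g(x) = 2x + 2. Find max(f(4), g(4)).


10


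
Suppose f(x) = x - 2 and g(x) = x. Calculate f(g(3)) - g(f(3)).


0


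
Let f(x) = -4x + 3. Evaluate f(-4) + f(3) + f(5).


f(-4) = 19
f(3) = -9
f(5) = -17
Sum = -7

-7


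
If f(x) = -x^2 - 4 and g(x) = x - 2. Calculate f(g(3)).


g(3) = 1
f(1) = (-1)*(1)^2 - 4 = -5

-5


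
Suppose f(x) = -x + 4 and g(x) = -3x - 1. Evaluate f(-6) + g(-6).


f(-6) = 10
g(-6) = 17
Sum = 27

27


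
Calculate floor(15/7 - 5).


15/7 = 2.1429
2.1429 - 5 = -2.8571
floor(-2.8571) = -3

-3


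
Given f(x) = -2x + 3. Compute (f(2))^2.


f(2) = -1
(-1)^2 = 1

1


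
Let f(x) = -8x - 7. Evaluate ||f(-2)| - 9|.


f(-2) = 9
|9| = 9
|9 - 9| = 0

0


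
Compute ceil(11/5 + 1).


11/5 = 2.2
2.2 + 1 = 3.2
ceil(3.2) = 4

4


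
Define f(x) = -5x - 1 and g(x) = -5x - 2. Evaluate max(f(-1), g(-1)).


f(-1) = 4
g(-1) = 3
max = 4

4


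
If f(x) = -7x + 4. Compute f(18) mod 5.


f(18) = -122
-122 mod 5 = 3

3


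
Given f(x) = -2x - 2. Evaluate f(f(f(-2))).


f(-2) = 2
f(2) = -6
f(-6) = 10

10


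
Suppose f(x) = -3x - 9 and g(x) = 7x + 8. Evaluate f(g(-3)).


g(-3) = -13
f(-13) = 30

30


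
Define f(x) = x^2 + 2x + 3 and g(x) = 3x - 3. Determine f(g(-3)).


g(-3) = -12
f(-12) = 1*(-12)^2 + 2*(-12) + 3 = 123

123


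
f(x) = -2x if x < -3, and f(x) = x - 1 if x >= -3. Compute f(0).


0 satisfies x >= -3
f(0) = -1

-1


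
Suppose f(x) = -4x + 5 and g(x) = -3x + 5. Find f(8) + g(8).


-46


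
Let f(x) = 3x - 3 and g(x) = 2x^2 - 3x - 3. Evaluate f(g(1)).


-15


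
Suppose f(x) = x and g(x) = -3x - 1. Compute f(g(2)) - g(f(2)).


0


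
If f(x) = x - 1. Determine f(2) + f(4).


f(2) = 1
f(4) = 3
Sum = 4

4


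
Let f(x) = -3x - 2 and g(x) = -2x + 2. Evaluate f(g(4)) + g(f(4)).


46


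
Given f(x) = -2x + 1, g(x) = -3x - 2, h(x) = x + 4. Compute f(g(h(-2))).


17


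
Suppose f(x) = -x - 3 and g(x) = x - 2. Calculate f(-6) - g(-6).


11


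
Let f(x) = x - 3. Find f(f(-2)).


-8


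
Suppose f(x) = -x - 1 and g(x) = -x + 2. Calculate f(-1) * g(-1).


f(-1) = 0
g(-1) = 3
Product = 0

0


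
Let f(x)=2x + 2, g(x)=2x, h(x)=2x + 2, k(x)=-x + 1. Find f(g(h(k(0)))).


k(0) = 1
h(1) = 4
g(4) = 8
f(8) = 18

18


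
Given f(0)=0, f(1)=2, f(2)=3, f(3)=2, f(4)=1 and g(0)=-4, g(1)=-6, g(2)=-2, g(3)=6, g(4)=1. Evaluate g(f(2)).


f(2) = 3
g(3) = 6

6


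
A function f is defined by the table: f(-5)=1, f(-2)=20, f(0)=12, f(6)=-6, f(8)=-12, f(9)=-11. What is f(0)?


Reading from the table at x = 0

12


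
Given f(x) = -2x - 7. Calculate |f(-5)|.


f(-5) = 3
|3| = 3

3


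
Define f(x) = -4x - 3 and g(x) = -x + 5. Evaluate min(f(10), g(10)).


f(10) = -43
g(10) = -5
min = -43

-43


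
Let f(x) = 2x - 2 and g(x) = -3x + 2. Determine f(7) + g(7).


f(7) = 12
g(7) = -19
Sum = -7

-7


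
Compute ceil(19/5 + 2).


19/5 = 3.8
3.8 + 2 = 5.8
ceil(5.8) = 6

6


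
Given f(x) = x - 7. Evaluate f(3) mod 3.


2


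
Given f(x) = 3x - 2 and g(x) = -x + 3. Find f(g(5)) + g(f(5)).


f(g(5)) = -8
g(f(5)) = -10
Sum = -18

-18


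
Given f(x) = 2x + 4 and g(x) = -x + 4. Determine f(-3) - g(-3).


f(-3) = -2
g(-3) = 7
Difference = -9

-9


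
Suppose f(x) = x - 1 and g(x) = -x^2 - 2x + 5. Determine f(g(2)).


g(2) = -3
f(-3) = -4

-4


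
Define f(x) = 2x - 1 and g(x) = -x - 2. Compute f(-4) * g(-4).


f(-4) = -9
g(-4) = 2
Product = -18

-18


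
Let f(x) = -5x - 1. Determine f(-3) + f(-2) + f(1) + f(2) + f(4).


f(-3) = 14
f(-2) = 9
f(1) = -6
f(2) = -11
f(4) = -21
Sum = -15

-15


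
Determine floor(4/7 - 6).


4/7 = 0.5714
0.5714 - 6 = -5.4286
floor(-5.4286) = -6

-6


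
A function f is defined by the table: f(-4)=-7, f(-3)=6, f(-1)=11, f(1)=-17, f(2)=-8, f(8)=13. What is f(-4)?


Reading from the table at x = -4

-7


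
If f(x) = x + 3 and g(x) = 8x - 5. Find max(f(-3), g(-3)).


f(-3) = 0
g(-3) = -29
max = 0

0


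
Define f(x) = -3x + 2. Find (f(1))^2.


f(1) = -1
(-1)^2 = 1

1


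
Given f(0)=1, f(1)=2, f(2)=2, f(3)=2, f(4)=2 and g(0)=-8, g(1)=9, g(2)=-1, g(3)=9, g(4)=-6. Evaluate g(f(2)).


f(2) = 2
g(2) = -1

-1


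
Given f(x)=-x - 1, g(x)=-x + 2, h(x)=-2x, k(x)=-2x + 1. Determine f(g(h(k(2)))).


k(2) = -3
h(-3) = 6
g(6) = -4
f(-4) = 3

3


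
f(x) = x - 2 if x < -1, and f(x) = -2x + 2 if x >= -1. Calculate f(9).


-16


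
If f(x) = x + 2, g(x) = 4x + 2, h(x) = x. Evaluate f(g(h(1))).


h(1) = 1
g(1) = 6
f(6) = 8

8


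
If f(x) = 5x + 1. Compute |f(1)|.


f(1) = 6
|6| = 6

6


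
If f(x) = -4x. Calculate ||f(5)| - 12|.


8


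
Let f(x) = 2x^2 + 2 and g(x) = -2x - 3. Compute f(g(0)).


g(0) = -3
f(-3) = 2*(-3)^2 + 2 = 20

20


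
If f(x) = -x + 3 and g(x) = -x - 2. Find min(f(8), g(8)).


f(8) = -5
g(8) = -10
min = -10

-10


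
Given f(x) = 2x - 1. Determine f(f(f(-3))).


f(-3) = -7
f(-7) = -15
f(-15) = -31

-31


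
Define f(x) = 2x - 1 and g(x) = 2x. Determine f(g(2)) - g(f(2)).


f(g(2)) = 7
g(f(2)) = 6
Difference = 1

1


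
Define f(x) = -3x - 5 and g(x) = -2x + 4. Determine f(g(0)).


-17


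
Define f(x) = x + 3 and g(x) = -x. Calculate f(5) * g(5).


f(5) = 8
g(5) = -5
Product = -40

-40


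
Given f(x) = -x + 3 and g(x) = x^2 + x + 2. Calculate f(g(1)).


g(1) = 4
f(4) = -1

-1


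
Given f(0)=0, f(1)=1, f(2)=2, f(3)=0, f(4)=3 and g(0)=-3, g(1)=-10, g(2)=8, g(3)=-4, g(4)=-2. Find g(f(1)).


f(1) = 1
g(1) = -10

-10


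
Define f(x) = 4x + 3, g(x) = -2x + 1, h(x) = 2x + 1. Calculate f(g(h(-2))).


h(-2) = -3
g(-3) = 7
f(7) = 31

31


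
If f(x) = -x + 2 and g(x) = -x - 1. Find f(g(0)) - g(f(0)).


f(g(0)) = 3
g(f(0)) = -3
Difference = 6

6


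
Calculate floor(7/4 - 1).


7/4 = 1.75
1.75 - 1 = 0.75
floor(0.75) = 0

0


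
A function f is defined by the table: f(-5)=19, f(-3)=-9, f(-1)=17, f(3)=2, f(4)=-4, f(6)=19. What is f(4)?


Reading from the table at x = 4

-4


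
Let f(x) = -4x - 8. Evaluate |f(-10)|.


f(-10) = 32
|32| = 32

32


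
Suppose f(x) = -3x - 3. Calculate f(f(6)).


f(6) = -21
f(-21) = 60

60


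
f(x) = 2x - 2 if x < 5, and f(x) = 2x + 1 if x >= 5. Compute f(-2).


-2 satisfies x < 5
f(-2) = -6

-6


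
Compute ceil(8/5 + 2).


4


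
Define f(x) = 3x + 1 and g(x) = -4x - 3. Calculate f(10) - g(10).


f(10) = 31
g(10) = -43
Difference = 74

74


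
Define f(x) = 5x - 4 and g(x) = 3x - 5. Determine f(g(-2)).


g(-2) = -11
f(-11) = -59

-59


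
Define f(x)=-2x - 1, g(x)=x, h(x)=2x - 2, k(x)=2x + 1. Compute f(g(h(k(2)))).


k(2) = 5
h(5) = 8
g(8) = 8
f(8) = -17

-17


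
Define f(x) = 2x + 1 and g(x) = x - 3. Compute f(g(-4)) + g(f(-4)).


f(g(-4)) = -13
g(f(-4)) = -10
Sum = -23

-23


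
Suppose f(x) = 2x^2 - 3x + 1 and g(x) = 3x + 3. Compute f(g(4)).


g(4) = 15
f(15) = 2*(15)^2 - 3*(15) + 1 = 406

406


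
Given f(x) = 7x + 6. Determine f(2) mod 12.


f(2) = 20
20 mod 12 = 8

8


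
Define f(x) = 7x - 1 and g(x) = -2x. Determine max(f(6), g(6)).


f(6) = 41
g(6) = -12
max = 41

41


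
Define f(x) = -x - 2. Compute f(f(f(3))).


-5


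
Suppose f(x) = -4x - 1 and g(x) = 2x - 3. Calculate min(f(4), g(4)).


f(4) = -17
g(4) = 5
min = -17

-17


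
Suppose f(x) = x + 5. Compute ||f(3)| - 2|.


f(3) = 8
|8| = 8
|8 - 2| = 6

6


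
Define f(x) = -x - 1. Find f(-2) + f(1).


-1


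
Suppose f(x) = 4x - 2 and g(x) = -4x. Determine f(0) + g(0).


f(0) = -2
g(0) = 0
Sum = -2

-2


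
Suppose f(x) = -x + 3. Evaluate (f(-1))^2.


16


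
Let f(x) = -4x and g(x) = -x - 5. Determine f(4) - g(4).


f(4) = -16
g(4) = -9
Difference = -7

-7


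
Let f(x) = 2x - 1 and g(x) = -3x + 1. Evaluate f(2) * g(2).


f(2) = 3
g(2) = -5
Product = -15

-15


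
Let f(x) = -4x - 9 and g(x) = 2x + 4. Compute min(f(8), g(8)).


f(8) = -41
g(8) = 20
min = -41

-41


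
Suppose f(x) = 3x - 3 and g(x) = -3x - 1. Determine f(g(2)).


-24


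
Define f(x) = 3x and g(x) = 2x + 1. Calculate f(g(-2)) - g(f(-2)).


f(g(-2)) = -9
g(f(-2)) = -11
Difference = 2

2


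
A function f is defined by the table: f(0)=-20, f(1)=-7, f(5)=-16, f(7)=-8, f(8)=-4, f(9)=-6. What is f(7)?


-8


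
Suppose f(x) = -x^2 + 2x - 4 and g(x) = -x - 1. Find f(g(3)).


g(3) = -4
f(-4) = (-1)*(-4)^2 + 2*(-4) - 4 = -28

-28


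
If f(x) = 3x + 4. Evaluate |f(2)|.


f(2) = 10
|10| = 10

10


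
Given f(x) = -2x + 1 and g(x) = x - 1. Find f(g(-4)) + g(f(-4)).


f(g(-4)) = 11
g(f(-4)) = 8
Sum = 19

19


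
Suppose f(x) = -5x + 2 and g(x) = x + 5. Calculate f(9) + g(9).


f(9) = -43
g(9) = 14
Sum = -29

-29


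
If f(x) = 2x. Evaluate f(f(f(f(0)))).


0


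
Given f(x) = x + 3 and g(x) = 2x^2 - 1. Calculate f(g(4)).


g(4) = 31
f(31) = 34

34


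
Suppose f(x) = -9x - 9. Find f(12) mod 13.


f(12) = -117
-117 mod 13 = 0

0


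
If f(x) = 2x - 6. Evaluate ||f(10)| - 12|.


f(10) = 14
|14| = 14
|14 - 12| = 2

2


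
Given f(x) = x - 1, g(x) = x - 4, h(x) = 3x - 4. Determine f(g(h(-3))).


h(-3) = -13
g(-13) = -17
f(-17) = -18

-18


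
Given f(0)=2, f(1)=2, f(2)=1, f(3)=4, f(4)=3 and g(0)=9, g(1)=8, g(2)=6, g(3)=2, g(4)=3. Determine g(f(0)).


f(0) = 2
g(2) = 6

6


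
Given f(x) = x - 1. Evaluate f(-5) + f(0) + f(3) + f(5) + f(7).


f(-5) = -6
f(0) = -1
f(3) = 2
f(5) = 4
f(7) = 6
Sum = 5

5


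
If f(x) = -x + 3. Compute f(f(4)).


f(4) = -1
f(-1) = 4

4


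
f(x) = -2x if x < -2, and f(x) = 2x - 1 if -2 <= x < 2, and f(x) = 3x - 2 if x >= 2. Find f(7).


7 satisfies x >= 2
f(7) = 19

19


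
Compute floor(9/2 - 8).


-4


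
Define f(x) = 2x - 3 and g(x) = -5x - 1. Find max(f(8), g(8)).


f(8) = 13
g(8) = -41
max = 13

13


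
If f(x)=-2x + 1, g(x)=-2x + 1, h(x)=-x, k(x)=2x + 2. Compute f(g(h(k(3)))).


k(3) = 8
h(8) = -8
g(-8) = 17
f(17) = -33

-33


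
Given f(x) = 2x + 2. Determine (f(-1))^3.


f(-1) = 0
(0)^3 = 0

0


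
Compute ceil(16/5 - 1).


16/5 = 3.2
3.2 - 1 = 2.2
ceil(2.2) = 3

3


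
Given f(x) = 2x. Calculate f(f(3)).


12


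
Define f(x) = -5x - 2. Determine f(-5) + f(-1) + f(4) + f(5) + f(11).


f(-5) = 23
f(-1) = 3
f(4) = -22
f(5) = -27
f(11) = -57
Sum = -80

-80


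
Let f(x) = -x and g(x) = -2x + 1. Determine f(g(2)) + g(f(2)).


f(g(2)) = 3
g(f(2)) = 5
Sum = 8

8


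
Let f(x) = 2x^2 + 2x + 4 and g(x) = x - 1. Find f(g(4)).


g(4) = 3
f(3) = 2*(3)^2 + 2*(3) + 4 = 28

28


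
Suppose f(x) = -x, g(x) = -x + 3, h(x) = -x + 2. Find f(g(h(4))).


h(4) = -2
g(-2) = 5
f(5) = -5

-5


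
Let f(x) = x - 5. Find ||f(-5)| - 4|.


f(-5) = -10
|-10| = 10
|10 - 4| = 6

6


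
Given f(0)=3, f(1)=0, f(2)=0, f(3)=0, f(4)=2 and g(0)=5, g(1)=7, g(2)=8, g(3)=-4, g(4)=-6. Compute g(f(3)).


f(3) = 0
g(0) = 5

5


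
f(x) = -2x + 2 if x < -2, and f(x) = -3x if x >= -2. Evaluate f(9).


9 satisfies x >= -2
f(9) = -27

-27


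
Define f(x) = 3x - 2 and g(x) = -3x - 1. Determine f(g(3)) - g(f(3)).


f(g(3)) = -32
g(f(3)) = -22
Difference = -10

-10


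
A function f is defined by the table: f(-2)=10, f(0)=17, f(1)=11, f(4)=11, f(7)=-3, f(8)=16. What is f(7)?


Reading from the table at x = 7

-3


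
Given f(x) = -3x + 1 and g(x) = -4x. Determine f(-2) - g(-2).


-1


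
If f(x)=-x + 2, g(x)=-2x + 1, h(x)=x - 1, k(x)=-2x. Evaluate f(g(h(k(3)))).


-13


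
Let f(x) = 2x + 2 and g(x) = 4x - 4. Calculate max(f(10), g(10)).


f(10) = 22
g(10) = 36
max = 36

36


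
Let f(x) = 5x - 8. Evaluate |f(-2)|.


f(-2) = -18
|-18| = 18

18


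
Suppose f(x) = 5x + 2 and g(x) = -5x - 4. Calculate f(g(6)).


-168


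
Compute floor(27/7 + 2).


27/7 = 3.8571
3.8571 + 2 = 5.8571
floor(5.8571) = 5

5


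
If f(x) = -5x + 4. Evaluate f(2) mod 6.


f(2) = -6
-6 mod 6 = 0

0


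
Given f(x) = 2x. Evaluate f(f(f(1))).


f(1) = 2
f(2) = 4
f(4) = 8

8


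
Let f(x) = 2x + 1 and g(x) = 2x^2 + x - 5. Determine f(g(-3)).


g(-3) = 10
f(10) = 21

21


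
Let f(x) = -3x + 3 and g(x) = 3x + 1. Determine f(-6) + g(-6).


f(-6) = 21
g(-6) = -17
Sum = 4

4


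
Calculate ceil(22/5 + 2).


7


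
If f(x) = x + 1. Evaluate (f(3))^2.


16


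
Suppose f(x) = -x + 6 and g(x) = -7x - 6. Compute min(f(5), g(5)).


f(5) = 1
g(5) = -41
min = -41

-41


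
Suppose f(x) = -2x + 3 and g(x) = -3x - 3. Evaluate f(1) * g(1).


f(1) = 1
g(1) = -6
Product = -6

-6


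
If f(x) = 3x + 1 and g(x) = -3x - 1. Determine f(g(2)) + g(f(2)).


-42


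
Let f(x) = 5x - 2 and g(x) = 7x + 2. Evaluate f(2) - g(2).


f(2) = 8
g(2) = 16
Difference = -8

-8


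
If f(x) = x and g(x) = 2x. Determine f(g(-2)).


g(-2) = -4
f(-4) = -4

-4


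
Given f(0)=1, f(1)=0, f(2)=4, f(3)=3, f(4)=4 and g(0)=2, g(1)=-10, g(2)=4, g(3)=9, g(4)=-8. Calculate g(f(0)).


f(0) = 1
g(1) = -10

-10


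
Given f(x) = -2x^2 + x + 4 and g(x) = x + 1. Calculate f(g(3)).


-24


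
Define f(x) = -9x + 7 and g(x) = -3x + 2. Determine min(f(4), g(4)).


f(4) = -29
g(4) = -10
min = -29

-29


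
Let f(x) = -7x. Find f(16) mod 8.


0


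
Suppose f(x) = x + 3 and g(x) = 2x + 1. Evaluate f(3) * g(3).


42


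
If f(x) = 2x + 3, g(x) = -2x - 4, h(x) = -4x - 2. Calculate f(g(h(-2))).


h(-2) = 6
g(6) = -16
f(-16) = -29

-29


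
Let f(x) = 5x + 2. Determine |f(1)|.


f(1) = 7
|7| = 7

7


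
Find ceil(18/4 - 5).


18/4 = 4.5
4.5 - 5 = -0.5
ceil(-0.5) = 0

0


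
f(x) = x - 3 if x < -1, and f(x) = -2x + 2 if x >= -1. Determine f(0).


0 satisfies x >= -1
f(0) = 2

2


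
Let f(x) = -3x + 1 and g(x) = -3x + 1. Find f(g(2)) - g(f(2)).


f(g(2)) = 16
g(f(2)) = 16
Difference = 0

0


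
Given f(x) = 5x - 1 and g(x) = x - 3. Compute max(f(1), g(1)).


f(1) = 4
g(1) = -2
max = 4

4


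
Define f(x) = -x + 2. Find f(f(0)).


0


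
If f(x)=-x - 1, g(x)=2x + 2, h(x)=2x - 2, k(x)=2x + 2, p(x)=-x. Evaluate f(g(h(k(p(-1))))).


-15


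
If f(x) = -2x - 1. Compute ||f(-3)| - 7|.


2


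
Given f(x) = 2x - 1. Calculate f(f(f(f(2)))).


f(2) = 3
f(3) = 5
f(5) = 9
f(9) = 17

17


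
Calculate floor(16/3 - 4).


16/3 = 5.3333
5.3333 - 4 = 1.3333
floor(1.3333) = 1

1


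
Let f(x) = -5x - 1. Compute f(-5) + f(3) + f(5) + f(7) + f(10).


f(-5) = 24
f(3) = -16
f(5) = -26
f(7) = -36
f(10) = -51
Sum = -105

-105


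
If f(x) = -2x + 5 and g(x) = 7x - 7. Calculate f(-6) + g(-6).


f(-6) = 17
g(-6) = -49
Sum = -32

-32


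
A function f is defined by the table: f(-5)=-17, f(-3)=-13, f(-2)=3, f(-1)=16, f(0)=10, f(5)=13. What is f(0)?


10


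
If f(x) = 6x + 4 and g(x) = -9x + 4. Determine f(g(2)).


g(2) = -14
f(-14) = -80

-80


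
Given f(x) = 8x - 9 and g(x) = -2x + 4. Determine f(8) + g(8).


f(8) = 55
g(8) = -12
Sum = 43

43


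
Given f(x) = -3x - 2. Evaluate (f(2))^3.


-512


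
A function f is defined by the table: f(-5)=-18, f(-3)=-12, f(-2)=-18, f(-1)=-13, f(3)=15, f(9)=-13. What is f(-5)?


Reading from the table at x = -5

-18


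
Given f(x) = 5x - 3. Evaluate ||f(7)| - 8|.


f(7) = 32
|32| = 32
|32 - 8| = 24

24


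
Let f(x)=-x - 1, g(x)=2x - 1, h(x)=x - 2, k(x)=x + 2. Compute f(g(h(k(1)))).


k(1) = 3
h(3) = 1
g(1) = 1
f(1) = -2

-2


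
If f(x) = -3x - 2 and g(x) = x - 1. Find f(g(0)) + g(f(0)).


-2


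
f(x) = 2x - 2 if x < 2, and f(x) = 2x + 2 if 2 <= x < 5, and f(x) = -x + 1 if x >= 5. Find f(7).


7 satisfies x >= 5
f(7) = -6

-6


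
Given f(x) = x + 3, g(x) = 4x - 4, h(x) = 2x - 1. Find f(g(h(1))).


h(1) = 1
g(1) = 0
f(0) = 3

3


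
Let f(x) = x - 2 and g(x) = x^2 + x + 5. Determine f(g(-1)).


g(-1) = 5
f(5) = 3

3


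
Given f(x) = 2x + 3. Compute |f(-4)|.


5


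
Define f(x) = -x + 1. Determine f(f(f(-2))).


f(-2) = 3
f(3) = -2
f(-2) = 3

3


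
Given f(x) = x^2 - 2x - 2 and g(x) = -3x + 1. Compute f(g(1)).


g(1) = -2
f(-2) = 1*(-2)^2 - 2*(-2) - 2 = 6

6


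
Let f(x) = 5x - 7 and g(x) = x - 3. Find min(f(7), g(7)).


f(7) = 28
g(7) = 4
min = 4

4


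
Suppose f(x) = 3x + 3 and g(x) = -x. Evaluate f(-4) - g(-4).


f(-4) = -9
g(-4) = 4
Difference = -13

-13


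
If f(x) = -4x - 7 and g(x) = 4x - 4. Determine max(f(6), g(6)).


f(6) = -31
g(6) = 20
max = 20

20


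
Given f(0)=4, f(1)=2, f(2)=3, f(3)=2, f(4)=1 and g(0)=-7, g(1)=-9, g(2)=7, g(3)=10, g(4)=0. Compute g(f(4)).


f(4) = 1
g(1) = -9

-9


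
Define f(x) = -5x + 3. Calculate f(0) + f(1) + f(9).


f(0) = 3
f(1) = -2
f(9) = -42
Sum = -41

-41


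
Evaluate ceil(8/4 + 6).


8/4 = 2
2 + 6 = 8
ceil(8) = 8

8


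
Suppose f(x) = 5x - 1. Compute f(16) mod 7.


2


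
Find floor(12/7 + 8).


12/7 = 1.7143
1.7143 + 8 = 9.7143
floor(9.7143) = 9

9


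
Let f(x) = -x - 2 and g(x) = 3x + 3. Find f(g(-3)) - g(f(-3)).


f(g(-3)) = 4
g(f(-3)) = 6
Difference = -2

-2


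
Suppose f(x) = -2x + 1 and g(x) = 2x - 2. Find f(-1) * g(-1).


f(-1) = 3
g(-1) = -4
Product = -12

-12


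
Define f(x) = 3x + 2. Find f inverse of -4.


Solve 3x + 2 = -4
x = (-4 - 2) / 3 = -2

-2


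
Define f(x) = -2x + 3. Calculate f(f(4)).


f(4) = -5
f(-5) = 13

13


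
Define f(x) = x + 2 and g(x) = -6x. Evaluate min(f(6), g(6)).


f(6) = 8
g(6) = -36
min = -36

-36


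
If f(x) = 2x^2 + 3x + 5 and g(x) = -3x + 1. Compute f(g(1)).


g(1) = -2
f(-2) = 2*(-2)^2 + 3*(-2) + 5 = 7

7


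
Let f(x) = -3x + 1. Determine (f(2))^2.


25


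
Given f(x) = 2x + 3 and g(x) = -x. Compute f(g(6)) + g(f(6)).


f(g(6)) = -9
g(f(6)) = -15
Sum = -24

-24


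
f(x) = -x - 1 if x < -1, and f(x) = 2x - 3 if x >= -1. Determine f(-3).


-3 satisfies x < -1
f(-3) = 2

2


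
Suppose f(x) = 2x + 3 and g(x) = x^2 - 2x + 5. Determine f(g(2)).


g(2) = 5
f(5) = 13

13


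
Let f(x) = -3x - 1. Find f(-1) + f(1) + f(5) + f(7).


-40


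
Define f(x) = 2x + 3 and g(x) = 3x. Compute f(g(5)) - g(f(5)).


f(g(5)) = 33
g(f(5)) = 39
Difference = -6

-6


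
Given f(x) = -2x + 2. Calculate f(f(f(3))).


f(3) = -4
f(-4) = 10
f(10) = -18

-18


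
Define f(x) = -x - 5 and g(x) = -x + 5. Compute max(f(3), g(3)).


2


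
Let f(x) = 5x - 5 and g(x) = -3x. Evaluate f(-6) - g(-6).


f(-6) = -35
g(-6) = 18
Difference = -53

-53


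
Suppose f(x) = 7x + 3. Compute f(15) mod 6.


f(15) = 108
108 mod 6 = 0

0


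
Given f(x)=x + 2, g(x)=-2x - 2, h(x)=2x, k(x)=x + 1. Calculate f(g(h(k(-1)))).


k(-1) = 0
h(0) = 0
g(0) = -2
f(-2) = 0

0


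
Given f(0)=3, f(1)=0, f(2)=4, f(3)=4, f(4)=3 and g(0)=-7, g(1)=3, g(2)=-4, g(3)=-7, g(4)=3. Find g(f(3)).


f(3) = 4
g(4) = 3

3


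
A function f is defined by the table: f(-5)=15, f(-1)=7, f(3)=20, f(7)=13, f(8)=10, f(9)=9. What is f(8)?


Reading from the table at x = 8

10


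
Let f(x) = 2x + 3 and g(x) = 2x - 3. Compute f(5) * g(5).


f(5) = 13
g(5) = 7
Product = 91

91


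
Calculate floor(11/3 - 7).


11/3 = 3.6667
3.6667 - 7 = -3.3333
floor(-3.3333) = -4

-4


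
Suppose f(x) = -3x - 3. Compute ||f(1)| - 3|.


f(1) = -6
|-6| = 6
|6 - 3| = 3

3


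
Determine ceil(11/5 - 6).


11/5 = 2.2
2.2 - 6 = -3.8
ceil(-3.8) = -3

-3


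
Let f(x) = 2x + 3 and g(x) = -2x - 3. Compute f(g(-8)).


g(-8) = 13
f(13) = 29

29


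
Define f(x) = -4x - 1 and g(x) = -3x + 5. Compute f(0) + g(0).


f(0) = -1
g(0) = 5
Sum = 4

4


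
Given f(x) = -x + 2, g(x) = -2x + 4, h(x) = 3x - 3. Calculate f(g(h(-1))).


h(-1) = -6
g(-6) = 16
f(16) = -14

-14


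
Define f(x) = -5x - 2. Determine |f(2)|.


f(2) = -12
|-12| = 12

12


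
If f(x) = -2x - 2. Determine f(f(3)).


f(3) = -8
f(-8) = 14

14


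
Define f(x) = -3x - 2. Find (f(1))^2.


f(1) = -5
(-5)^2 = 25

25


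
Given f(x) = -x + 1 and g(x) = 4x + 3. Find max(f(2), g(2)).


f(2) = -1
g(2) = 11
max = 11

11


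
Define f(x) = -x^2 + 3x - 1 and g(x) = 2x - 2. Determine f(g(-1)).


g(-1) = -4
f(-4) = (-1)*(-4)^2 + 3*(-4) - 1 = -29

-29


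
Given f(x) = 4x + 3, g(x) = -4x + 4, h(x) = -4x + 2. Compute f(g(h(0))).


h(0) = 2
g(2) = -4
f(-4) = -13

-13


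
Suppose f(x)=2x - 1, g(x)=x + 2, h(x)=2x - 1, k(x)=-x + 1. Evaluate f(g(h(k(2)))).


k(2) = -1
h(-1) = -3
g(-3) = -1
f(-1) = -3

-3


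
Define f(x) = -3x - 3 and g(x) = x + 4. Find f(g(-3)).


-6


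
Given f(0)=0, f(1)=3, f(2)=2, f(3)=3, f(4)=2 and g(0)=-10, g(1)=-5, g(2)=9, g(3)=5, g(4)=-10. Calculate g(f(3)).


f(3) = 3
g(3) = 5

5


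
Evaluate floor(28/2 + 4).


28/2 = 14
14 + 4 = 18
floor(18) = 18

18


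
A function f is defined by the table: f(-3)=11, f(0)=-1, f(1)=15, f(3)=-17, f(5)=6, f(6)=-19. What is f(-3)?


11


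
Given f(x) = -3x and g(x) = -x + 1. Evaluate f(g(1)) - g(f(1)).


f(g(1)) = 0
g(f(1)) = 4
Difference = -4

-4


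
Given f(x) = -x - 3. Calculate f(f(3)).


3


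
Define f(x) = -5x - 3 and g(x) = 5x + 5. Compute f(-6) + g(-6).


f(-6) = 27
g(-6) = -25
Sum = 2

2


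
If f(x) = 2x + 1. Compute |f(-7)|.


f(-7) = -13
|-13| = 13

13


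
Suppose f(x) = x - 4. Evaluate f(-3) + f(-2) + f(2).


-15


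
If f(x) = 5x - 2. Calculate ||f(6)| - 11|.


f(6) = 28
|28| = 28
|28 - 11| = 17

17


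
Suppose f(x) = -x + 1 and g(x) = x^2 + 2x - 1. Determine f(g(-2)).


g(-2) = -1
f(-1) = 2

2


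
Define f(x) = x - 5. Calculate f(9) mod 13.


f(9) = 4
4 mod 13 = 4

4


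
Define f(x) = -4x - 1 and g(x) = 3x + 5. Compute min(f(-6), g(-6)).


-13


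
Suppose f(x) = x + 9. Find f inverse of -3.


Solve x + 9 = -3
x = (-3 - 9) / 1 = -12

-12


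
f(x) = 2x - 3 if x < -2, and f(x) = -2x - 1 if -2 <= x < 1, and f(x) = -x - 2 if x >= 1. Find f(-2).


-2 satisfies -2 <= x < 1
f(-2) = 3

3


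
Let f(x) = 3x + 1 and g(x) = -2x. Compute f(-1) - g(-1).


-4


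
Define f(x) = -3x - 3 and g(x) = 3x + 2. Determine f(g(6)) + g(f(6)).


f(g(6)) = -63
g(f(6)) = -61
Sum = -124

-124


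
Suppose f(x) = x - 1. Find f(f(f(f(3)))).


-1


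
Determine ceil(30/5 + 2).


30/5 = 6
6 + 2 = 8
ceil(8) = 8

8


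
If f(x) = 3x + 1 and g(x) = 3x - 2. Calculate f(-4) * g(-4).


f(-4) = -11
g(-4) = -14
Product = 154

154


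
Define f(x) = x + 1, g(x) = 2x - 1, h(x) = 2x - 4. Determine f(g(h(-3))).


h(-3) = -10
g(-10) = -21
f(-21) = -20

-20


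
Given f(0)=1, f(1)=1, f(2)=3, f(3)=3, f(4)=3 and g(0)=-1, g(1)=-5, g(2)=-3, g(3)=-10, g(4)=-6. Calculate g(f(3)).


f(3) = 3
g(3) = -10

-10


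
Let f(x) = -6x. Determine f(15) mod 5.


0


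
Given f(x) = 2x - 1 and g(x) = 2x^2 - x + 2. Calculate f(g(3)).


g(3) = 17
f(17) = 33

33


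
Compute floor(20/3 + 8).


20/3 = 6.6667
6.6667 + 8 = 14.6667
floor(14.6667) = 14

14


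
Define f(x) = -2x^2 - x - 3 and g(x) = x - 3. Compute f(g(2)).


g(2) = -1
f(-1) = (-2)*(-1)^2 - 1*(-1) - 3 = -4

-4


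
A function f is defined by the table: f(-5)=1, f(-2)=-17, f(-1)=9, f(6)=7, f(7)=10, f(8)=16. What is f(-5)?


Reading from the table at x = -5

1


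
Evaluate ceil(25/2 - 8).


25/2 = 12.5
12.5 - 8 = 4.5
ceil(4.5) = 5

5


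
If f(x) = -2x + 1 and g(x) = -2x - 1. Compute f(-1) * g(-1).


f(-1) = 3
g(-1) = 1
Product = 3

3


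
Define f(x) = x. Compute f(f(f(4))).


f(4) = 4
f(4) = 4
f(4) = 4

4


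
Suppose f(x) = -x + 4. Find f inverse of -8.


Solve -x + 4 = -8
x = (-8 - 4) / (-1) = 12

12


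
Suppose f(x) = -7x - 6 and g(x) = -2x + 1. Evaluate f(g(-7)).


g(-7) = 15
f(15) = -111

-111


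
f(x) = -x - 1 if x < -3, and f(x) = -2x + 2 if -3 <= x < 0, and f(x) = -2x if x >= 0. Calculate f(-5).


-5 satisfies x < -3
f(-5) = 4

4


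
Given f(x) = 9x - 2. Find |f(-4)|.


f(-4) = -38
|-38| = 38

38


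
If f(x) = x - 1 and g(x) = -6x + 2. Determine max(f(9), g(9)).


8


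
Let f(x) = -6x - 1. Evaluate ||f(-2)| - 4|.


f(-2) = 11
|11| = 11
|11 - 4| = 7

7


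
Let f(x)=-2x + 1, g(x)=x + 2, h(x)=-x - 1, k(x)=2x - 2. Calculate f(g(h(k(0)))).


k(0) = -2
h(-2) = 1
g(1) = 3
f(3) = -5

-5


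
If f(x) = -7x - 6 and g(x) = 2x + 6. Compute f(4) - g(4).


f(4) = -34
g(4) = 14
Difference = -48

-48


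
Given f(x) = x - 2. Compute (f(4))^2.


4


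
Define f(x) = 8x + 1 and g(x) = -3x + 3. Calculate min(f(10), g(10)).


f(10) = 81
g(10) = -27
min = -27

-27


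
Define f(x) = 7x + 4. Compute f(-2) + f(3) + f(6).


f(-2) = -10
f(3) = 25
f(6) = 46
Sum = 61

61


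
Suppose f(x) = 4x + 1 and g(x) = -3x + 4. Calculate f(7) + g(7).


f(7) = 29
g(7) = -17
Sum = 12

12


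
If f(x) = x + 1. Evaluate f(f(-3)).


-1


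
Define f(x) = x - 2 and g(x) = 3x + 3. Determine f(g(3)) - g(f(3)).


4


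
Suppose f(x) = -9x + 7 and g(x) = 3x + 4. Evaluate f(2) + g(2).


f(2) = -11
g(2) = 10
Sum = -1

-1


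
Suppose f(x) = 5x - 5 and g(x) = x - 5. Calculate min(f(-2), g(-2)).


f(-2) = -15
g(-2) = -7
min = -15

-15


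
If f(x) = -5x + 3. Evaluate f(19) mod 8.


4


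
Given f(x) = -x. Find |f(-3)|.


f(-3) = 3
|3| = 3

3


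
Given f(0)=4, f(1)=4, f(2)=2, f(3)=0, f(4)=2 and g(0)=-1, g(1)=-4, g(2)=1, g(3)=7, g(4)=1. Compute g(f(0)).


f(0) = 4
g(4) = 1

1


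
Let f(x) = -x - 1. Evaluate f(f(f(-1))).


f(-1) = 0
f(0) = -1
f(-1) = 0

0


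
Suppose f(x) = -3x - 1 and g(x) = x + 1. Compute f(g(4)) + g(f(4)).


f(g(4)) = -16
g(f(4)) = -12
Sum = -28

-28


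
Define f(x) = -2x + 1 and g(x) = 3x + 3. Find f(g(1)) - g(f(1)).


f(g(1)) = -11
g(f(1)) = 0
Difference = -11

-11


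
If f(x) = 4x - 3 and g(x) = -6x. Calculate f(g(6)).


g(6) = -36
f(-36) = -147

-147


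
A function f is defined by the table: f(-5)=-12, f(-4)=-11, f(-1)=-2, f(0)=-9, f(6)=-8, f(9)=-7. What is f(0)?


-9


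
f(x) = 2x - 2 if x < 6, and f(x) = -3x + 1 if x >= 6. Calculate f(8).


8 satisfies x >= 6
f(8) = -23

-23


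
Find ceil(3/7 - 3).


3/7 = 0.4286
0.4286 - 3 = -2.5714
ceil(-2.5714) = -2

-2


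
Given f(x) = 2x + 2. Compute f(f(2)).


f(2) = 6
f(6) = 14

14


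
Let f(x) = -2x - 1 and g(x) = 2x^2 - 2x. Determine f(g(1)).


g(1) = 0
f(0) = -1

-1


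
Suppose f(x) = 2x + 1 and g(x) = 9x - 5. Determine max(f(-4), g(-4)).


-7


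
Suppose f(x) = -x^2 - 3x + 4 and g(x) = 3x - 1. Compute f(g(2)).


-36


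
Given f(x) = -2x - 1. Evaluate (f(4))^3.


-729


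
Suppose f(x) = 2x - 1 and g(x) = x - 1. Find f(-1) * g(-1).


f(-1) = -3
g(-1) = -2
Product = 6

6


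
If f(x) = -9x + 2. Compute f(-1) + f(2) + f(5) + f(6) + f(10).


-188


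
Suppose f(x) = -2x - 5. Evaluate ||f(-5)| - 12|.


f(-5) = 5
|5| = 5
|5 - 12| = 7

7
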